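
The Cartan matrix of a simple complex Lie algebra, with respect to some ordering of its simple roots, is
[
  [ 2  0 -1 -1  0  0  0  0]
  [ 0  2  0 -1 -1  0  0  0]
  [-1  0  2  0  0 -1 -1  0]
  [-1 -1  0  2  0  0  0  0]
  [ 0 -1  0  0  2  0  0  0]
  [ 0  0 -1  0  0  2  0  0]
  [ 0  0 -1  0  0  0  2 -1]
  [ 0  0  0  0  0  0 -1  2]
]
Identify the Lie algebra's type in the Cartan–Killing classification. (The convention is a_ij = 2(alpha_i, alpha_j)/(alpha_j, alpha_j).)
The matrix has rank 8 with 2's on the diagonal. Reading the off-diagonal entries as Dynkin edges (a single edge where a_ij = a_ji = -1; a double or triple edge where a_ij * a_ji = 2 or 3), the diagram is a chain of 7 nodes with one extra node attached to the third node from one end (E_8). One simple-root ordering that puts it in standard form is (alpha_8, alpha_6, alpha_7, alpha_3, alpha_1, alpha_4, alpha_2, alpha_5). So the algebra is type E_8.

E8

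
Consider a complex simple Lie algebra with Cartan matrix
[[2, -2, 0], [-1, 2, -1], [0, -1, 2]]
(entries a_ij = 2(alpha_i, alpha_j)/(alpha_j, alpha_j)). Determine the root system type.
C_3 (sp(6))

The matrix has rank 3 with 2's on the diagonal. Reading the off-diagonal entries as Dynkin edges (a single edge where a_ij = a_ji = -1; a double or triple edge where a_ij * a_ji = 2 or 3), the diagram is a chain of 3 nodes with a double edge at one end; the terminal node there is the unique long simple root (C_3). One simple-root ordering that puts it in standard form is (alpha_3, alpha_2, alpha_1). So the algebra is type C_3, i.e. sp(6).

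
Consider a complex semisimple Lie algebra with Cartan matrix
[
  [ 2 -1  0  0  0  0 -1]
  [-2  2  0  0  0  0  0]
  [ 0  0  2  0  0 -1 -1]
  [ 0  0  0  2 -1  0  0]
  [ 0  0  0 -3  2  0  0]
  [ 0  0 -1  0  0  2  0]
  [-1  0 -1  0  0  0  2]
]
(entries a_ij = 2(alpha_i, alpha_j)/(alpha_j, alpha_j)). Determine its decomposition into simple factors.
C5 ⊕ G2

The diagram associated to this matrix has two connected components: the simple roots {alpha_1, alpha_2, alpha_3, alpha_6, alpha_7} form a chain of 5 nodes with a double edge at one end; the terminal node there is the unique long simple root (C_5), and {alpha_4, alpha_5} form two nodes joined by a triple edge (G_2). A semisimple Lie algebra decomposes uniquely as the direct sum of simple ideals, one per connected component of its Dynkin diagram, so g ≅ C_5 ⊕ G_2 (dimension 55 + 14 = 69).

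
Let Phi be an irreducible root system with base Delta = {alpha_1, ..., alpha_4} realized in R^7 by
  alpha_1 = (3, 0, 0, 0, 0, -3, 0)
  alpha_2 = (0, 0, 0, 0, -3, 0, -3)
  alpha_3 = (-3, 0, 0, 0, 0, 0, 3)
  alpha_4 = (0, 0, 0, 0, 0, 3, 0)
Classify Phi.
B_4

Compute the Cartan integers a_ij = 2(alpha_i, alpha_j)/(alpha_j, alpha_j); the resulting 4x4 Cartan matrix is
[[2, 0, -1, -2], [0, 2, -1, 0], [-1, -1, 2, 0], [-1, 0, 0, 2]].
The roots have two lengths (squared-length ratio 2:1); the short ones are alpha_{4}. The associated Dynkin diagram is a chain of 4 nodes with a double edge at one end; the terminal node there is the unique short simple root (B_4), so the type is B_4 (the algebra so(9)).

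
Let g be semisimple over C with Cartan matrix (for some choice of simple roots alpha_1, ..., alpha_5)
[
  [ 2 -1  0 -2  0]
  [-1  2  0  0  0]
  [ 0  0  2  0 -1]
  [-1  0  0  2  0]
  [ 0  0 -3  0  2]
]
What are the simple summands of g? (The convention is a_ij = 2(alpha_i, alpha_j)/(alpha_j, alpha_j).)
The diagram associated to this matrix has two connected components: the simple roots {alpha_1, alpha_2, alpha_4} form a chain of 3 nodes with a double edge at one end; the terminal node there is the unique short simple root (B_3), and {alpha_3, alpha_5} form two nodes joined by a triple edge (G_2). A semisimple Lie algebra decomposes uniquely as the direct sum of simple ideals, one per connected component of its Dynkin diagram, so g ≅ B_3 ⊕ G_2 (dimension 21 + 14 = 35).

B3 ⊕ G2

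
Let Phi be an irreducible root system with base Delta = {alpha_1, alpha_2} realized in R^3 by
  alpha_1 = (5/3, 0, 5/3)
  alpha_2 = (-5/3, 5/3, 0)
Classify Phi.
A2

Compute the Cartan integers a_ij = 2(alpha_i, alpha_j)/(alpha_j, alpha_j); the resulting 2x2 Cartan matrix is
[[2, -1], [-1, 2]].
All simple roots have the same length, so the diagram is simply laced. The associated Dynkin diagram is a chain of 2 nodes with single edges (A_2), so the type is A_2 (the algebra sl(3)).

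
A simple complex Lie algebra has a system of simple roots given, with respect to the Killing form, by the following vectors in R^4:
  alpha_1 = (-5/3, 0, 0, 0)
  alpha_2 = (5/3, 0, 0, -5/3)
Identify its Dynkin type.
Compute the Cartan integers a_ij = 2(alpha_i, alpha_j)/(alpha_j, alpha_j); the resulting 2x2 Cartan matrix is
[[2, -1], [-2, 2]].
The roots have two lengths (squared-length ratio 2:1); the short ones are alpha_{1}. The associated Dynkin diagram is a chain of 2 nodes with a double edge at one end; the terminal node there is the unique short simple root (B_2), so the type is B_2 (the algebra so(5)).

B_2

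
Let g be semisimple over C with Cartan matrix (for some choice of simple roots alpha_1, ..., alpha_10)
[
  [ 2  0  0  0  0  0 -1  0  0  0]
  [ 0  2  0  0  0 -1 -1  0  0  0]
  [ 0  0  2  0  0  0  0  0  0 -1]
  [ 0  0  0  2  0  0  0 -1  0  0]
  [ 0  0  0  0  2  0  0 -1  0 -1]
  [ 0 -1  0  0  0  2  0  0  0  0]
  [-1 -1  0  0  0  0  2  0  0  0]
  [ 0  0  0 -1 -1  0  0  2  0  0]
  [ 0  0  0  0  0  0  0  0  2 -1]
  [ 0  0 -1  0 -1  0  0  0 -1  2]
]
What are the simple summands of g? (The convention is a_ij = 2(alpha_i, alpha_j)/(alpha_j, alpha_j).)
A4 ⊕ D6

The diagram associated to this matrix has two connected components: the simple roots {alpha_1, alpha_2, alpha_6, alpha_7} form a chain of 4 nodes with single edges (A_4), and {alpha_3, alpha_4, alpha_5, alpha_8, alpha_9, alpha_10} form a chain of 4 nodes with a fork of two nodes at one end (D_6). A semisimple Lie algebra decomposes uniquely as the direct sum of simple ideals, one per connected component of its Dynkin diagram, so g ≅ A_4 ⊕ D_6 (dimension 24 + 66 = 90).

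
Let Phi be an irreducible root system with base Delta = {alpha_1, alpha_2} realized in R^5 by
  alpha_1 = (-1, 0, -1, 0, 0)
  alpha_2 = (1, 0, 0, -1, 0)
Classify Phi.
A2

Compute the Cartan integers a_ij = 2(alpha_i, alpha_j)/(alpha_j, alpha_j); the resulting 2x2 Cartan matrix is
[[2, -1], [-1, 2]].
All simple roots have the same length, so the diagram is simply laced. The associated Dynkin diagram is a chain of 2 nodes with single edges (A_2), so the type is A_2 (the algebra sl(3)).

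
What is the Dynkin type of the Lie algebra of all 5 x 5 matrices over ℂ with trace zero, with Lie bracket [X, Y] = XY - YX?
This is sl(5), which has dimension 5^2 - 1 = 24 and rank 5 - 1 = 4 (a Cartan subalgebra is the diagonal traceless matrices). In the classification of classical Lie algebras, the special linear algebra sl(n+1) has type A_n; here n = 4, so the Dynkin diagram is a chain of 4 nodes with single edges (A_4). Hence the type is A_4.

type A_4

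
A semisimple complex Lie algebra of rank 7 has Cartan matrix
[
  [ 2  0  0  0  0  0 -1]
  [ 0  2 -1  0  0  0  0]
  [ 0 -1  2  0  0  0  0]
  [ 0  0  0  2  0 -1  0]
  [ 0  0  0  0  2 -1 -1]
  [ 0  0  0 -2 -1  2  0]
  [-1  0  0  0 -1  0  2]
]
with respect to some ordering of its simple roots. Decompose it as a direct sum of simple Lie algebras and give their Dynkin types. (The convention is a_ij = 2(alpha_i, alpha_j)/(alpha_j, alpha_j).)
A_2 (sl(3)) + B_5 (so(11))

The diagram associated to this matrix has two connected components: the simple roots {alpha_2, alpha_3} form a chain of 2 nodes with single edges (A_2), and {alpha_1, alpha_4, alpha_5, alpha_6, alpha_7} form a chain of 5 nodes with a double edge at one end; the terminal node there is the unique short simple root (B_5). A semisimple Lie algebra decomposes uniquely as the direct sum of simple ideals, one per connected component of its Dynkin diagram, so g ≅ A_2 ⊕ B_5 (dimension 8 + 55 = 63).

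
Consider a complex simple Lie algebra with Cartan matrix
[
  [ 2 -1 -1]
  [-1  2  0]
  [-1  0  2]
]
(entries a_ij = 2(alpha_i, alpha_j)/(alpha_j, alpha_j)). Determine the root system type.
A3

The matrix has rank 3 with 2's on the diagonal. Reading the off-diagonal entries as Dynkin edges (a single edge where a_ij = a_ji = -1; a double or triple edge where a_ij * a_ji = 2 or 3), the diagram is a chain of 3 nodes with single edges (A_3). One simple-root ordering that puts it in standard form is (alpha_3, alpha_1, alpha_2). So the algebra is type A_3, i.e. sl(4).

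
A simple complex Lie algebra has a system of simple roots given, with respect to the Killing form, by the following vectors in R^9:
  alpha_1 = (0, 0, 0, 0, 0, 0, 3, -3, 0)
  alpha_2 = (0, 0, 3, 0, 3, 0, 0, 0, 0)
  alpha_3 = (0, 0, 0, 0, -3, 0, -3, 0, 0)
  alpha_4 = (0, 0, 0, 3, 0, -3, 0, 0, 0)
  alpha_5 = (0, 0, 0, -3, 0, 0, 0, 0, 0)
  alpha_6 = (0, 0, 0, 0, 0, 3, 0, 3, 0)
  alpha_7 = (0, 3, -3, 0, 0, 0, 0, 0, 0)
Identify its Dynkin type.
B_7 (so(15))

Compute the Cartan integers a_ij = 2(alpha_i, alpha_j)/(alpha_j, alpha_j); the resulting 7x7 Cartan matrix is
[[2, 0, -1, 0, 0, -1, 0], [0, 2, -1, 0, 0, 0, -1], [-1, -1, 2, 0, 0, 0, 0], [0, 0, 0, 2, -2, -1, 0], [0, 0, 0, -1, 2, 0, 0], [-1, 0, 0, -1, 0, 2, 0], [0, -1, 0, 0, 0, 0, 2]].
The roots have two lengths (squared-length ratio 2:1); the short ones are alpha_{5}. The associated Dynkin diagram is a chain of 7 nodes with a double edge at one end; the terminal node there is the unique short simple root (B_7), so the type is B_7 (the algebra so(15)).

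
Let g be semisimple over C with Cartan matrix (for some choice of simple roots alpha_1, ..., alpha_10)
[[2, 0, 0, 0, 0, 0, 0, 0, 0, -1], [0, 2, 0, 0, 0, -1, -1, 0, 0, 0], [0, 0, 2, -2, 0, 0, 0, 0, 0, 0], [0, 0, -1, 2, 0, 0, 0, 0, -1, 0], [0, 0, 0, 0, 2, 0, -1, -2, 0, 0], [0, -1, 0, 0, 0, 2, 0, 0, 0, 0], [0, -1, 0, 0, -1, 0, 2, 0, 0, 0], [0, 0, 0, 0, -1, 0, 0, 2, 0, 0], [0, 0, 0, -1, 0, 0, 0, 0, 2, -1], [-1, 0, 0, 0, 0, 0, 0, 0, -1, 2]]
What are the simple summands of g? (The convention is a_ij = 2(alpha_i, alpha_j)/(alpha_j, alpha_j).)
The diagram associated to this matrix has two connected components: the simple roots {alpha_2, alpha_5, alpha_6, alpha_7, alpha_8} form a chain of 5 nodes with a double edge at one end; the terminal node there is the unique short simple root (B_5), and {alpha_1, alpha_3, alpha_4, alpha_9, alpha_10} form a chain of 5 nodes with a double edge at one end; the terminal node there is the unique long simple root (C_5). A semisimple Lie algebra decomposes uniquely as the direct sum of simple ideals, one per connected component of its Dynkin diagram, so g ≅ B_5 ⊕ C_5 (dimension 55 + 55 = 110).

B_5 (so(11)) ⊕ C_5 (sp(10))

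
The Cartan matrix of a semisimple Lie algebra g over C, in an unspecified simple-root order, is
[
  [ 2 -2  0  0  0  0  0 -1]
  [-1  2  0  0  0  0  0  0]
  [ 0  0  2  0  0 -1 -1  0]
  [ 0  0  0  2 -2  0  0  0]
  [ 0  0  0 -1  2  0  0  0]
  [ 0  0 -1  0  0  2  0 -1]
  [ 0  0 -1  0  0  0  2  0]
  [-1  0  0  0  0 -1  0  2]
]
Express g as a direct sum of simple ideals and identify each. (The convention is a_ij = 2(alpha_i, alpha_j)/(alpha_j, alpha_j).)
The diagram associated to this matrix has two connected components: the simple roots {alpha_4, alpha_5} form a chain of 2 nodes with a double edge at one end; the terminal node there is the unique short simple root (B_2), and {alpha_1, alpha_2, alpha_3, alpha_6, alpha_7, alpha_8} form a chain of 6 nodes with a double edge at one end; the terminal node there is the unique short simple root (B_6). A semisimple Lie algebra decomposes uniquely as the direct sum of simple ideals, one per connected component of its Dynkin diagram, so g ≅ B_2 ⊕ B_6 (dimension 10 + 78 = 88).

B_2 + B_6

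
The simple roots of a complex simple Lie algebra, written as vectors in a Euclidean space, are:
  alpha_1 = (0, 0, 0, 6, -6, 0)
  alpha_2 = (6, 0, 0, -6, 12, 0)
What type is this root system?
Compute the Cartan integers a_ij = 2(alpha_i, alpha_j)/(alpha_j, alpha_j); the resulting 2x2 Cartan matrix is
[[2, -1], [-3, 2]].
The roots have two lengths (squared-length ratio 3:1); the short ones are alpha_{1}. The associated Dynkin diagram is two nodes joined by a triple edge (G_2), so the type is G_2.

G_2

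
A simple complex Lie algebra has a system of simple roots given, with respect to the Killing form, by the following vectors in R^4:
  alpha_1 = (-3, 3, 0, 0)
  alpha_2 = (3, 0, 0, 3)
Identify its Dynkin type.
A_2

Compute the Cartan integers a_ij = 2(alpha_i, alpha_j)/(alpha_j, alpha_j); the resulting 2x2 Cartan matrix is
[[2, -1], [-1, 2]].
All simple roots have the same length, so the diagram is simply laced. The associated Dynkin diagram is a chain of 2 nodes with single edges (A_2), so the type is A_2 (the algebra sl(3)).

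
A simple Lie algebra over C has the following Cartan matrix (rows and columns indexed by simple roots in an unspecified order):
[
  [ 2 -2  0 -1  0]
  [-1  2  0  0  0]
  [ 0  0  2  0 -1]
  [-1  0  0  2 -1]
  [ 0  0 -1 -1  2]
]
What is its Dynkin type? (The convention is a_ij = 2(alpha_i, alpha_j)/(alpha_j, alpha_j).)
B_5 (so(11))

The matrix has rank 5 with 2's on the diagonal. Reading the off-diagonal entries as Dynkin edges (a single edge where a_ij = a_ji = -1; a double or triple edge where a_ij * a_ji = 2 or 3), the diagram is a chain of 5 nodes with a double edge at one end; the terminal node there is the unique short simple root (B_5). One simple-root ordering that puts it in standard form is (alpha_3, alpha_5, alpha_4, alpha_1, alpha_2). So the algebra is type B_5, i.e. so(11).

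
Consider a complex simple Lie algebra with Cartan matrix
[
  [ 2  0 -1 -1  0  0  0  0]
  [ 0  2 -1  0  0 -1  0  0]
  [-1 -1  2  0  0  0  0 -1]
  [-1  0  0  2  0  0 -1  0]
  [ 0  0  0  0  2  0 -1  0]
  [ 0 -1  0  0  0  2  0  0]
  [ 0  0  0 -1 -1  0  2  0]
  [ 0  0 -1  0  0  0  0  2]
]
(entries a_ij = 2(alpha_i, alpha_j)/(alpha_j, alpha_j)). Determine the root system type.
The matrix has rank 8 with 2's on the diagonal. Reading the off-diagonal entries as Dynkin edges (a single edge where a_ij = a_ji = -1; a double or triple edge where a_ij * a_ji = 2 or 3), the diagram is a chain of 7 nodes with one extra node attached to the third node from one end (E_8). One simple-root ordering that puts it in standard form is (alpha_6, alpha_8, alpha_2, alpha_3, alpha_1, alpha_4, alpha_7, alpha_5). So the algebra is type E_8.

E_8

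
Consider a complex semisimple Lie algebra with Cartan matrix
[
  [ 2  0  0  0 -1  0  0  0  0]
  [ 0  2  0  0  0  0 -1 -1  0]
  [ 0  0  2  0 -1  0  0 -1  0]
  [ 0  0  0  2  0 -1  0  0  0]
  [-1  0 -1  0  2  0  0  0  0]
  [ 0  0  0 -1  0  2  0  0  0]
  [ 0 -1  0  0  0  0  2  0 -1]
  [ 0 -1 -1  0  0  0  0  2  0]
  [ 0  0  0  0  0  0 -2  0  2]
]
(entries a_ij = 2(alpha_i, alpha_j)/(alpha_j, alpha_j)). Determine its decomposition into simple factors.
A2 ⊕ C7

The diagram associated to this matrix has two connected components: the simple roots {alpha_4, alpha_6} form a chain of 2 nodes with single edges (A_2), and {alpha_1, alpha_2, alpha_3, alpha_5, alpha_7, alpha_8, alpha_9} form a chain of 7 nodes with a double edge at one end; the terminal node there is the unique long simple root (C_7). A semisimple Lie algebra decomposes uniquely as the direct sum of simple ideals, one per connected component of its Dynkin diagram, so g ≅ A_2 ⊕ C_7 (dimension 8 + 105 = 113).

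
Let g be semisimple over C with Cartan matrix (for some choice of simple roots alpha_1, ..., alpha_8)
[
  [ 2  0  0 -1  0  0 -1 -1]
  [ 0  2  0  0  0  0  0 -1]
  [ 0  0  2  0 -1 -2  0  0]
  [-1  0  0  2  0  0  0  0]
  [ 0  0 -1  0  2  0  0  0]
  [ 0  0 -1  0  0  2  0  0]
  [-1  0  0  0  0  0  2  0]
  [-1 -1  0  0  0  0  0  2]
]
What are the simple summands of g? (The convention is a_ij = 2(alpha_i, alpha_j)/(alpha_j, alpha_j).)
B_3 (so(7)) + D_5 (so(10))

The diagram associated to this matrix has two connected components: the simple roots {alpha_3, alpha_5, alpha_6} form a chain of 3 nodes with a double edge at one end; the terminal node there is the unique short simple root (B_3), and {alpha_1, alpha_2, alpha_4, alpha_7, alpha_8} form a chain of 3 nodes with a fork of two nodes at one end (D_5). A semisimple Lie algebra decomposes uniquely as the direct sum of simple ideals, one per connected component of its Dynkin diagram, so g ≅ B_3 ⊕ D_5 (dimension 21 + 45 = 66).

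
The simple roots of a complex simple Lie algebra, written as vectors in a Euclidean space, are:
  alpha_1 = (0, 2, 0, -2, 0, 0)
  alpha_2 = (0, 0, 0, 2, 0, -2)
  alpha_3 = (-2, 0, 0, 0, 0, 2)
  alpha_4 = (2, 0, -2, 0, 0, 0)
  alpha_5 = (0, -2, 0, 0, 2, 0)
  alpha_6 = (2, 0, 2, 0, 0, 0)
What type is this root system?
Compute the Cartan integers a_ij = 2(alpha_i, alpha_j)/(alpha_j, alpha_j); the resulting 6x6 Cartan matrix is
[[2, -1, 0, 0, -1, 0], [-1, 2, -1, 0, 0, 0], [0, -1, 2, -1, 0, -1], [0, 0, -1, 2, 0, 0], [-1, 0, 0, 0, 2, 0], [0, 0, -1, 0, 0, 2]].
All simple roots have the same length, so the diagram is simply laced. The associated Dynkin diagram is a chain of 4 nodes with a fork of two nodes at one end (D_6), so the type is D_6 (the algebra so(12)).

D_6 (so(12))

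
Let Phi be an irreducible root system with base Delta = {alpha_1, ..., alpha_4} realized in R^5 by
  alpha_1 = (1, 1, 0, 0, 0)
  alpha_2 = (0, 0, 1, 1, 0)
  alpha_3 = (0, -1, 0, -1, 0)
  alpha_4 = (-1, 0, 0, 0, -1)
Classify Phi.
Compute the Cartan integers a_ij = 2(alpha_i, alpha_j)/(alpha_j, alpha_j); the resulting 4x4 Cartan matrix is
[[2, 0, -1, -1], [0, 2, -1, 0], [-1, -1, 2, 0], [-1, 0, 0, 2]].
All simple roots have the same length, so the diagram is simply laced. The associated Dynkin diagram is a chain of 4 nodes with single edges (A_4), so the type is A_4 (the algebra sl(5)).

A_4 (sl(5))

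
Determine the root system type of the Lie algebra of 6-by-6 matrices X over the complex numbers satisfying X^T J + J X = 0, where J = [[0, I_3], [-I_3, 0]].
This is sp(6), which has dimension 6(6+1)/2 = 21 and rank 6/2 = 3. In the classification of classical Lie algebras, the symplectic algebra sp(2n) has type C_n; here n = 3, so the Dynkin diagram is a chain of 3 nodes with a double edge at one end; the terminal node there is the unique long simple root (C_3). Hence the type is C_3.

C3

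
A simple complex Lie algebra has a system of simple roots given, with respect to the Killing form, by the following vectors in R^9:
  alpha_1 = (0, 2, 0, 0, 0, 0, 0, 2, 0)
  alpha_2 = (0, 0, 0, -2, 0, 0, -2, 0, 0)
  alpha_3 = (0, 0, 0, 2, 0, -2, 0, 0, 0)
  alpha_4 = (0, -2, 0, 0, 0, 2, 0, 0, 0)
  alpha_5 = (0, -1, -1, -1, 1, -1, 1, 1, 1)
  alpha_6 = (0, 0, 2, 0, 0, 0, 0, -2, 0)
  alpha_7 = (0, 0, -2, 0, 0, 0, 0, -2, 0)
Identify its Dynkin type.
E_7

Compute the Cartan integers a_ij = 2(alpha_i, alpha_j)/(alpha_j, alpha_j); the resulting 7x7 Cartan matrix is
[[2, 0, 0, -1, 0, -1, -1], [0, 2, -1, 0, 0, 0, 0], [0, -1, 2, -1, 0, 0, 0], [-1, 0, -1, 2, 0, 0, 0], [0, 0, 0, 0, 2, -1, 0], [-1, 0, 0, 0, -1, 2, 0], [-1, 0, 0, 0, 0, 0, 2]].
All simple roots have the same length, so the diagram is simply laced. The associated Dynkin diagram is a chain of 6 nodes with one extra node attached to the third node from one end (E_7), so the type is E_7.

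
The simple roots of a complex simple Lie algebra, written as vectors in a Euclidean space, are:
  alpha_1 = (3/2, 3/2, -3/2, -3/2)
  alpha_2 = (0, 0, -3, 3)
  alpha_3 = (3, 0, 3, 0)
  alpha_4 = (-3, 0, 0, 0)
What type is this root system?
Compute the Cartan integers a_ij = 2(alpha_i, alpha_j)/(alpha_j, alpha_j); the resulting 4x4 Cartan matrix is
[[2, 0, 0, -1], [0, 2, -1, 0], [0, -1, 2, -2], [-1, 0, -1, 2]].
The roots have two lengths (squared-length ratio 2:1); the short ones are alpha_{1,4}. The associated Dynkin diagram is a chain of 4 nodes with a double edge between the middle two (F_4), so the type is F_4.

F_4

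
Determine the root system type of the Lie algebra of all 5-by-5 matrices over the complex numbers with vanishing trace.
A_4

This is sl(5), which has dimension 5^2 - 1 = 24 and rank 5 - 1 = 4 (a Cartan subalgebra is the diagonal traceless matrices). In the classification of classical Lie algebras, the special linear algebra sl(n+1) has type A_n; here n = 4, so the Dynkin diagram is a chain of 4 nodes with single edges (A_4). Hence the type is A_4.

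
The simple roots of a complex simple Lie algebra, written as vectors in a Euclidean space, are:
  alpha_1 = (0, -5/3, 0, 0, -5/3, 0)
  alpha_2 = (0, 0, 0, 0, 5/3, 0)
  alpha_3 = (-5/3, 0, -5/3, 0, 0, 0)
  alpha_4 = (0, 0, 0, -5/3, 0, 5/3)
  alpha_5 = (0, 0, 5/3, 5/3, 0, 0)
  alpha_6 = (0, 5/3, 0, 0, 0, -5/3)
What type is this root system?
B6

Compute the Cartan integers a_ij = 2(alpha_i, alpha_j)/(alpha_j, alpha_j); the resulting 6x6 Cartan matrix is
[[2, -2, 0, 0, 0, -1], [-1, 2, 0, 0, 0, 0], [0, 0, 2, 0, -1, 0], [0, 0, 0, 2, -1, -1], [0, 0, -1, -1, 2, 0], [-1, 0, 0, -1, 0, 2]].
The roots have two lengths (squared-length ratio 2:1); the short ones are alpha_{2}. The associated Dynkin diagram is a chain of 6 nodes with a double edge at one end; the terminal node there is the unique short simple root (B_6), so the type is B_6 (the algebra so(13)).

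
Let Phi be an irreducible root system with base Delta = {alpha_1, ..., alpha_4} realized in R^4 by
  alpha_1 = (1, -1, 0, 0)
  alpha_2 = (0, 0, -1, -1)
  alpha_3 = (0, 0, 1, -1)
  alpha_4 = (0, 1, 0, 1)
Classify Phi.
Compute the Cartan integers a_ij = 2(alpha_i, alpha_j)/(alpha_j, alpha_j); the resulting 4x4 Cartan matrix is
[[2, 0, 0, -1], [0, 2, 0, -1], [0, 0, 2, -1], [-1, -1, -1, 2]].
All simple roots have the same length, so the diagram is simply laced. The associated Dynkin diagram is a chain of 2 nodes with a fork of two nodes at one end (D_4), so the type is D_4 (the algebra so(8)).

D_4 (so(8))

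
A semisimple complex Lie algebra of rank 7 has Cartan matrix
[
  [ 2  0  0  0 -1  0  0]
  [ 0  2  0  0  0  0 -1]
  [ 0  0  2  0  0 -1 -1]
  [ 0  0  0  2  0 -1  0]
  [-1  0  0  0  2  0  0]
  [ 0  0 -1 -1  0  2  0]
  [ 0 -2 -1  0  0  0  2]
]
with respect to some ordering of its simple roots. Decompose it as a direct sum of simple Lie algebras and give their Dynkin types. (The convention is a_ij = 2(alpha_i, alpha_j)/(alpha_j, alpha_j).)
A2 + B5

The diagram associated to this matrix has two connected components: the simple roots {alpha_1, alpha_5} form a chain of 2 nodes with single edges (A_2), and {alpha_2, alpha_3, alpha_4, alpha_6, alpha_7} form a chain of 5 nodes with a double edge at one end; the terminal node there is the unique short simple root (B_5). A semisimple Lie algebra decomposes uniquely as the direct sum of simple ideals, one per connected component of its Dynkin diagram, so g ≅ A_2 ⊕ B_5 (dimension 8 + 55 = 63).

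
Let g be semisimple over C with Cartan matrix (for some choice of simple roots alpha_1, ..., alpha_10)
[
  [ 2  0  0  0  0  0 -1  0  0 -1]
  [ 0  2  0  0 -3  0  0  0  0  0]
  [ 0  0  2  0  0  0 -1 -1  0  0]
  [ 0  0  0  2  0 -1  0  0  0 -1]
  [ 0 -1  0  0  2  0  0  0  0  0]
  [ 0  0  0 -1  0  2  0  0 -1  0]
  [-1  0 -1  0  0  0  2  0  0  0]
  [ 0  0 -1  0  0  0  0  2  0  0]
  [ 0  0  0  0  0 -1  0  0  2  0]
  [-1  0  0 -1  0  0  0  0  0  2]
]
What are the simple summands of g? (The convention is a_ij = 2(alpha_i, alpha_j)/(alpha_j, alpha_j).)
A_8 (sl(9)) + G_2

The diagram associated to this matrix has two connected components: the simple roots {alpha_1, alpha_3, alpha_4, alpha_6, alpha_7, alpha_8, alpha_9, alpha_10} form a chain of 8 nodes with single edges (A_8), and {alpha_2, alpha_5} form two nodes joined by a triple edge (G_2). A semisimple Lie algebra decomposes uniquely as the direct sum of simple ideals, one per connected component of its Dynkin diagram, so g ≅ A_8 ⊕ G_2 (dimension 80 + 14 = 94).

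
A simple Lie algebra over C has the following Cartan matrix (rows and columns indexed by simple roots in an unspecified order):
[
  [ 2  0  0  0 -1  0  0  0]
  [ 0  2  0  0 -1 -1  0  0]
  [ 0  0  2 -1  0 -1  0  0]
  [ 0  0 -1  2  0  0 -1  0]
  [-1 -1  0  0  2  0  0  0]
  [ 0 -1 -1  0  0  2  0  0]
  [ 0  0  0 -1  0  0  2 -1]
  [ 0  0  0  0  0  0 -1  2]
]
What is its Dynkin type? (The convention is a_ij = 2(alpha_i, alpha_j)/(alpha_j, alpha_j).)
The matrix has rank 8 with 2's on the diagonal. Reading the off-diagonal entries as Dynkin edges (a single edge where a_ij = a_ji = -1; a double or triple edge where a_ij * a_ji = 2 or 3), the diagram is a chain of 8 nodes with single edges (A_8). One simple-root ordering that puts it in standard form is (alpha_1, alpha_5, alpha_2, alpha_6, alpha_3, alpha_4, alpha_7, alpha_8). So the algebra is type A_8, i.e. sl(9).

type A_8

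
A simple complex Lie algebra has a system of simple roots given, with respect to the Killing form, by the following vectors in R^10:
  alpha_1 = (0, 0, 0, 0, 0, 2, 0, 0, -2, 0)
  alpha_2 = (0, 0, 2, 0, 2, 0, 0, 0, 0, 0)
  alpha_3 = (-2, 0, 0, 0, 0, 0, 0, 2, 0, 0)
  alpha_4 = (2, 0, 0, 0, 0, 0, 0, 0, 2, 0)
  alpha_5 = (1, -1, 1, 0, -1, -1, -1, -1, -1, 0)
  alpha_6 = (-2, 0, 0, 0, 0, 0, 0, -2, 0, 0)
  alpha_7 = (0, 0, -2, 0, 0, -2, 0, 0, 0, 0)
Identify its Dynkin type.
Compute the Cartan integers a_ij = 2(alpha_i, alpha_j)/(alpha_j, alpha_j); the resulting 7x7 Cartan matrix is
[[2, 0, 0, -1, 0, 0, -1], [0, 2, 0, 0, 0, 0, -1], [0, 0, 2, -1, -1, 0, 0], [-1, 0, -1, 2, 0, -1, 0], [0, 0, -1, 0, 2, 0, 0], [0, 0, 0, -1, 0, 2, 0], [-1, -1, 0, 0, 0, 0, 2]].
All simple roots have the same length, so the diagram is simply laced. The associated Dynkin diagram is a chain of 6 nodes with one extra node attached to the third node from one end (E_7), so the type is E_7.

E_7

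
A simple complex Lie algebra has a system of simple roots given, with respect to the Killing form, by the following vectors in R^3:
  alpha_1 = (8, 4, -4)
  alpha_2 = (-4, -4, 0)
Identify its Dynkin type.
Compute the Cartan integers a_ij = 2(alpha_i, alpha_j)/(alpha_j, alpha_j); the resulting 2x2 Cartan matrix is
[[2, -3], [-1, 2]].
The roots have two lengths (squared-length ratio 3:1); the short ones are alpha_{2}. The associated Dynkin diagram is two nodes joined by a triple edge (G_2), so the type is G_2.

type G_2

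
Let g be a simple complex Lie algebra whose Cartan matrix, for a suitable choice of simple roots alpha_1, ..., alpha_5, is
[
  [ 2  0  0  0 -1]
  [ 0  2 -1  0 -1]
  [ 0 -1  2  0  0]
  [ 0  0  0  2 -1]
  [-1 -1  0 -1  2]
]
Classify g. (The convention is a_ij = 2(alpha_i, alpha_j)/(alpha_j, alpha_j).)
The matrix has rank 5 with 2's on the diagonal. Reading the off-diagonal entries as Dynkin edges (a single edge where a_ij = a_ji = -1; a double or triple edge where a_ij * a_ji = 2 or 3), the diagram is a chain of 3 nodes with a fork of two nodes at one end (D_5). One simple-root ordering that puts it in standard form is (alpha_3, alpha_2, alpha_5, alpha_4, alpha_1). So the algebra is type D_5, i.e. so(10).

type D_5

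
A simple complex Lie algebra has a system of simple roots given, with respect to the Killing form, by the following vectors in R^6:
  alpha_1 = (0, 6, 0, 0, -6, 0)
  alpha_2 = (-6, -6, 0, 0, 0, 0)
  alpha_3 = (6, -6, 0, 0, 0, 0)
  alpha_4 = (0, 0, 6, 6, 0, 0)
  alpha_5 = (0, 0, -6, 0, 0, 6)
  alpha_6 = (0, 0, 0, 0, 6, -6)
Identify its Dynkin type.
D_6 (so(12))

Compute the Cartan integers a_ij = 2(alpha_i, alpha_j)/(alpha_j, alpha_j); the resulting 6x6 Cartan matrix is
[[2, -1, -1, 0, 0, -1], [-1, 2, 0, 0, 0, 0], [-1, 0, 2, 0, 0, 0], [0, 0, 0, 2, -1, 0], [0, 0, 0, -1, 2, -1], [-1, 0, 0, 0, -1, 2]].
All simple roots have the same length, so the diagram is simply laced. The associated Dynkin diagram is a chain of 4 nodes with a fork of two nodes at one end (D_6), so the type is D_6 (the algebra so(12)).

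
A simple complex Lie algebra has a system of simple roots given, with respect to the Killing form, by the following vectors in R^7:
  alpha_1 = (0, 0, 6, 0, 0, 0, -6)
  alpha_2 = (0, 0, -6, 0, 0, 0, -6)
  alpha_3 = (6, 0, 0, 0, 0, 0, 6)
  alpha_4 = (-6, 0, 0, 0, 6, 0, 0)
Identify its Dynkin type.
Compute the Cartan integers a_ij = 2(alpha_i, alpha_j)/(alpha_j, alpha_j); the resulting 4x4 Cartan matrix is
[[2, 0, -1, 0], [0, 2, -1, 0], [-1, -1, 2, -1], [0, 0, -1, 2]].
All simple roots have the same length, so the diagram is simply laced. The associated Dynkin diagram is a chain of 2 nodes with a fork of two nodes at one end (D_4), so the type is D_4 (the algebra so(8)).

type D_4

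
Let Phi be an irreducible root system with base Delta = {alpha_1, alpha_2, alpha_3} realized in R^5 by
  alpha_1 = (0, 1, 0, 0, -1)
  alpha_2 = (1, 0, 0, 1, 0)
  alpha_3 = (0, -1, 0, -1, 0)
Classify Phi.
A3

Compute the Cartan integers a_ij = 2(alpha_i, alpha_j)/(alpha_j, alpha_j); the resulting 3x3 Cartan matrix is
[[2, 0, -1], [0, 2, -1], [-1, -1, 2]].
All simple roots have the same length, so the diagram is simply laced. The associated Dynkin diagram is a chain of 3 nodes with single edges (A_3), so the type is A_3 (the algebra sl(4)).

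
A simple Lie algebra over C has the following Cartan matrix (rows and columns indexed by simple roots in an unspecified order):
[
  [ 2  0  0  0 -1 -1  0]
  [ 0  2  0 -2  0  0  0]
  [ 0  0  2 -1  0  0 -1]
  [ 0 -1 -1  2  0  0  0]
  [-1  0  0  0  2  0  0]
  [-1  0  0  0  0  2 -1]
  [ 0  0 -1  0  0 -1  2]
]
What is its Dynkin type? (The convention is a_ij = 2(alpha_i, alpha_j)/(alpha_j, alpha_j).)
C7

The matrix has rank 7 with 2's on the diagonal. Reading the off-diagonal entries as Dynkin edges (a single edge where a_ij = a_ji = -1; a double or triple edge where a_ij * a_ji = 2 or 3), the diagram is a chain of 7 nodes with a double edge at one end; the terminal node there is the unique long simple root (C_7). One simple-root ordering that puts it in standard form is (alpha_5, alpha_1, alpha_6, alpha_7, alpha_3, alpha_4, alpha_2). So the algebra is type C_7, i.e. sp(14).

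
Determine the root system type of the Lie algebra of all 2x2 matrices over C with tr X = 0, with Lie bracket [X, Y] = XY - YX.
A_1 (sl(2))

This is sl(2), which has dimension 2^2 - 1 = 3 and rank 2 - 1 = 1 (a Cartan subalgebra is the diagonal traceless matrices). In the classification of classical Lie algebras, the special linear algebra sl(n+1) has type A_n; here n = 1, so the Dynkin diagram is a chain of 1 nodes with single edges (A_1). Hence the type is A_1.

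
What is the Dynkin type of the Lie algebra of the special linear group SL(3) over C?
A_2

This is sl(3), which has dimension 3^2 - 1 = 8 and rank 3 - 1 = 2 (a Cartan subalgebra is the diagonal traceless matrices). In the classification of classical Lie algebras, the special linear algebra sl(n+1) has type A_n; here n = 2, so the Dynkin diagram is a chain of 2 nodes with single edges (A_2). Hence the type is A_2.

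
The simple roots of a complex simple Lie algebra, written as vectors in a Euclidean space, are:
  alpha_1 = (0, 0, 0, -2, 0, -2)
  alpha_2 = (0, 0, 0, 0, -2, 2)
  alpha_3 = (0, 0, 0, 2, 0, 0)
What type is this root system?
Compute the Cartan integers a_ij = 2(alpha_i, alpha_j)/(alpha_j, alpha_j); the resulting 3x3 Cartan matrix is
[[2, -1, -2], [-1, 2, 0], [-1, 0, 2]].
The roots have two lengths (squared-length ratio 2:1); the short ones are alpha_{3}. The associated Dynkin diagram is a chain of 3 nodes with a double edge at one end; the terminal node there is the unique short simple root (B_3), so the type is B_3 (the algebra so(7)).

B_3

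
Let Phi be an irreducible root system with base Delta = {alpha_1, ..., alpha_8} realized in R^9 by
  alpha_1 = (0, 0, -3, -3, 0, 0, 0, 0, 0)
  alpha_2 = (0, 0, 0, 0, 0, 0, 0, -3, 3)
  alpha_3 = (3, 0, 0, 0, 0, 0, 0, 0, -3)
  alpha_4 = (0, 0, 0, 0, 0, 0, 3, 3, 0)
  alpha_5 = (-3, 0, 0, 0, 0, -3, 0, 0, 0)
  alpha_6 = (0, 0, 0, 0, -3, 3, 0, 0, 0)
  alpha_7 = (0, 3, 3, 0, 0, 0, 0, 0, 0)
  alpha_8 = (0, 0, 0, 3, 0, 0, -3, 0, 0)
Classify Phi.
A_8 (sl(9))

Compute the Cartan integers a_ij = 2(alpha_i, alpha_j)/(alpha_j, alpha_j); the resulting 8x8 Cartan matrix is
[[2, 0, 0, 0, 0, 0, -1, -1], [0, 2, -1, -1, 0, 0, 0, 0], [0, -1, 2, 0, -1, 0, 0, 0], [0, -1, 0, 2, 0, 0, 0, -1], [0, 0, -1, 0, 2, -1, 0, 0], [0, 0, 0, 0, -1, 2, 0, 0], [-1, 0, 0, 0, 0, 0, 2, 0], [-1, 0, 0, -1, 0, 0, 0, 2]].
All simple roots have the same length, so the diagram is simply laced. The associated Dynkin diagram is a chain of 8 nodes with single edges (A_8), so the type is A_8 (the algebra sl(9)).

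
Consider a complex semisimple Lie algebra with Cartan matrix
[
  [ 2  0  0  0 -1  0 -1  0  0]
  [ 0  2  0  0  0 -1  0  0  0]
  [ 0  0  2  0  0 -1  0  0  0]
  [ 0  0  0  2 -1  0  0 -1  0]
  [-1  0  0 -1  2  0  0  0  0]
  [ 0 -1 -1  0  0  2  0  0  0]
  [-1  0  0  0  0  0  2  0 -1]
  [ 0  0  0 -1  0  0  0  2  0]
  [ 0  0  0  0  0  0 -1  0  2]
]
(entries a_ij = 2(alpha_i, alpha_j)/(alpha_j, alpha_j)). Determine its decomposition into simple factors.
The diagram associated to this matrix has two connected components: the simple roots {alpha_2, alpha_3, alpha_6} form a chain of 3 nodes with single edges (A_3), and {alpha_1, alpha_4, alpha_5, alpha_7, alpha_8, alpha_9} form a chain of 6 nodes with single edges (A_6). A semisimple Lie algebra decomposes uniquely as the direct sum of simple ideals, one per connected component of its Dynkin diagram, so g ≅ A_3 ⊕ A_6 (dimension 15 + 48 = 63).

type A_3 + type A_6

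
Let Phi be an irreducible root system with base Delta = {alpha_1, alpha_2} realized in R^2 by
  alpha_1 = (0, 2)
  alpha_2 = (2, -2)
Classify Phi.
type B_2

Compute the Cartan integers a_ij = 2(alpha_i, alpha_j)/(alpha_j, alpha_j); the resulting 2x2 Cartan matrix is
[[2, -1], [-2, 2]].
The roots have two lengths (squared-length ratio 2:1); the short ones are alpha_{1}. The associated Dynkin diagram is a chain of 2 nodes with a double edge at one end; the terminal node there is the unique short simple root (B_2), so the type is B_2 (the algebra so(5)).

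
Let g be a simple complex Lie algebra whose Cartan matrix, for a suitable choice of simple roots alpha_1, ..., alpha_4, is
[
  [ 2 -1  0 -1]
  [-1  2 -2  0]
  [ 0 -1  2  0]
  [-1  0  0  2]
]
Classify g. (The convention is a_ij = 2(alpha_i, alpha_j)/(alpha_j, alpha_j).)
type B_4

The matrix has rank 4 with 2's on the diagonal. Reading the off-diagonal entries as Dynkin edges (a single edge where a_ij = a_ji = -1; a double or triple edge where a_ij * a_ji = 2 or 3), the diagram is a chain of 4 nodes with a double edge at one end; the terminal node there is the unique short simple root (B_4). One simple-root ordering that puts it in standard form is (alpha_4, alpha_1, alpha_2, alpha_3). So the algebra is type B_4, i.e. so(9).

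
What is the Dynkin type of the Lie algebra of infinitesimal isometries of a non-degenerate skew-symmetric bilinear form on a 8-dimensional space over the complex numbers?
type C_4

This is sp(8), which has dimension 8(8+1)/2 = 36 and rank 8/2 = 4. In the classification of classical Lie algebras, the symplectic algebra sp(2n) has type C_n; here n = 4, so the Dynkin diagram is a chain of 4 nodes with a double edge at one end; the terminal node there is the unique long simple root (C_4). Hence the type is C_4.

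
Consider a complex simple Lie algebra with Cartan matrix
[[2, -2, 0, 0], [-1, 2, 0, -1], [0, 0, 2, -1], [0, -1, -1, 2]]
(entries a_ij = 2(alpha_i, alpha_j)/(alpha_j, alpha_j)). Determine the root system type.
C4

The matrix has rank 4 with 2's on the diagonal. Reading the off-diagonal entries as Dynkin edges (a single edge where a_ij = a_ji = -1; a double or triple edge where a_ij * a_ji = 2 or 3), the diagram is a chain of 4 nodes with a double edge at one end; the terminal node there is the unique long simple root (C_4). One simple-root ordering that puts it in standard form is (alpha_3, alpha_4, alpha_2, alpha_1). So the algebra is type C_4, i.e. sp(8).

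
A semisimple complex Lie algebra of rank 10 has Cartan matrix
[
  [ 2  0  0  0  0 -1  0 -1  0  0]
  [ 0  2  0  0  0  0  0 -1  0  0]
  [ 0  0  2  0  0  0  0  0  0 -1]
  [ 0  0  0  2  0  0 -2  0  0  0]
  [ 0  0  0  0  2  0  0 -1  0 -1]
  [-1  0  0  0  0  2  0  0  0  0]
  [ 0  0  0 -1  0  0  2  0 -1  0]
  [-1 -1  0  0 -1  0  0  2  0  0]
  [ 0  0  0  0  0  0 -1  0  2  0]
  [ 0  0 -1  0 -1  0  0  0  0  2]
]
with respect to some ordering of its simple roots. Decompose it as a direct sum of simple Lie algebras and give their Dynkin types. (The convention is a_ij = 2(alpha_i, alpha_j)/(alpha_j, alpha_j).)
The diagram associated to this matrix has two connected components: the simple roots {alpha_4, alpha_7, alpha_9} form a chain of 3 nodes with a double edge at one end; the terminal node there is the unique long simple root (C_3), and {alpha_1, alpha_2, alpha_3, alpha_5, alpha_6, alpha_8, alpha_10} form a chain of 6 nodes with one extra node attached to the third node from one end (E_7). A semisimple Lie algebra decomposes uniquely as the direct sum of simple ideals, one per connected component of its Dynkin diagram, so g ≅ C_3 ⊕ E_7 (dimension 21 + 133 = 154).

type C_3 + type E_7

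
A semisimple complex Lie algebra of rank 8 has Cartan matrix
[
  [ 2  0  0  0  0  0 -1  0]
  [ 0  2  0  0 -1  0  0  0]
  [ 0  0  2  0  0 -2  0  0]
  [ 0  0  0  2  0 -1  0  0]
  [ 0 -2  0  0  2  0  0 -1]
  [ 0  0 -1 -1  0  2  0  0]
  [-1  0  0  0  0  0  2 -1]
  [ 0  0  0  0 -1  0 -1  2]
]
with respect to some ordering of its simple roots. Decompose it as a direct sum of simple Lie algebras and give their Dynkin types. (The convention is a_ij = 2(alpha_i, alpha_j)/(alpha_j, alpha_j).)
The diagram associated to this matrix has two connected components: the simple roots {alpha_1, alpha_2, alpha_5, alpha_7, alpha_8} form a chain of 5 nodes with a double edge at one end; the terminal node there is the unique short simple root (B_5), and {alpha_3, alpha_4, alpha_6} form a chain of 3 nodes with a double edge at one end; the terminal node there is the unique long simple root (C_3). A semisimple Lie algebra decomposes uniquely as the direct sum of simple ideals, one per connected component of its Dynkin diagram, so g ≅ B_5 ⊕ C_3 (dimension 55 + 21 = 76).

type B_5 ⊕ type C_3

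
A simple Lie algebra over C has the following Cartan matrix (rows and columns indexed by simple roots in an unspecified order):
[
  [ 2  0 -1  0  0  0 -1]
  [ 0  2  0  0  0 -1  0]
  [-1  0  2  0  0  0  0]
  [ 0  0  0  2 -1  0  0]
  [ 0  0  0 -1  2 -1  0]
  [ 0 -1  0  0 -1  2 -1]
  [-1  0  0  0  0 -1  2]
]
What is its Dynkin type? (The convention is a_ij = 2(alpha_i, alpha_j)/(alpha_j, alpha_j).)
The matrix has rank 7 with 2's on the diagonal. Reading the off-diagonal entries as Dynkin edges (a single edge where a_ij = a_ji = -1; a double or triple edge where a_ij * a_ji = 2 or 3), the diagram is a chain of 6 nodes with one extra node attached to the third node from one end (E_7). One simple-root ordering that puts it in standard form is (alpha_4, alpha_2, alpha_5, alpha_6, alpha_7, alpha_1, alpha_3). So the algebra is type E_7.

type E_7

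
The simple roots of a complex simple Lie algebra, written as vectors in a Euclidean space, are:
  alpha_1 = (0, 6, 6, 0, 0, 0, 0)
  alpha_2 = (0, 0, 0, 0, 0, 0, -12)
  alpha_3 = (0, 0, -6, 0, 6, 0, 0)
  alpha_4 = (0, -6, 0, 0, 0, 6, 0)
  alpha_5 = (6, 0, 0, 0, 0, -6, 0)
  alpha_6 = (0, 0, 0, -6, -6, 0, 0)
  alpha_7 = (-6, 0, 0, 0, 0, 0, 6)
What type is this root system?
type C_7

Compute the Cartan integers a_ij = 2(alpha_i, alpha_j)/(alpha_j, alpha_j); the resulting 7x7 Cartan matrix is
[[2, 0, -1, -1, 0, 0, 0], [0, 2, 0, 0, 0, 0, -2], [-1, 0, 2, 0, 0, -1, 0], [-1, 0, 0, 2, -1, 0, 0], [0, 0, 0, -1, 2, 0, -1], [0, 0, -1, 0, 0, 2, 0], [0, -1, 0, 0, -1, 0, 2]].
The roots have two lengths (squared-length ratio 2:1); the short ones are alpha_{1,3,4,5,6,7}. The associated Dynkin diagram is a chain of 7 nodes with a double edge at one end; the terminal node there is the unique long simple root (C_7), so the type is C_7 (the algebra sp(14)).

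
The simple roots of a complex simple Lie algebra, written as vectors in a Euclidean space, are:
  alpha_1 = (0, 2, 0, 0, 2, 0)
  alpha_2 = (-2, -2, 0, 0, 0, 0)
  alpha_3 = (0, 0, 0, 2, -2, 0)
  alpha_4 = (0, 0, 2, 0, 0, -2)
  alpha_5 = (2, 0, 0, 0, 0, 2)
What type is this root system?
Compute the Cartan integers a_ij = 2(alpha_i, alpha_j)/(alpha_j, alpha_j); the resulting 5x5 Cartan matrix is
[[2, -1, -1, 0, 0], [-1, 2, 0, 0, -1], [-1, 0, 2, 0, 0], [0, 0, 0, 2, -1], [0, -1, 0, -1, 2]].
All simple roots have the same length, so the diagram is simply laced. The associated Dynkin diagram is a chain of 5 nodes with single edges (A_5), so the type is A_5 (the algebra sl(6)).

A_5 (sl(6))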